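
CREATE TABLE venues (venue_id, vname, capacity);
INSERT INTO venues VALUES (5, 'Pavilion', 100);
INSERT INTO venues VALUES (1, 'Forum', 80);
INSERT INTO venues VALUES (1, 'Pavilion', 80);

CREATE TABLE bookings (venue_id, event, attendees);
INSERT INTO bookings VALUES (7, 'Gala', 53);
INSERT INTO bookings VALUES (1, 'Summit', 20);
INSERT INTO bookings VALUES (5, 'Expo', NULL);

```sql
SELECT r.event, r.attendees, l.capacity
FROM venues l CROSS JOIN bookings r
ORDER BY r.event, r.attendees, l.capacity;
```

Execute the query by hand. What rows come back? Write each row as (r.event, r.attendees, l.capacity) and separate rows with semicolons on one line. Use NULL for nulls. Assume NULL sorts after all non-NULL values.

(Expo, NULL, 80); (Expo, NULL, 80); (Expo, NULL, 100); (Gala, 53, 80); (Gala, 53, 80); (Gala, 53, 100); (Summit, 20, 80); (Summit, 20, 80); (Summit, 20, 100)

CROSS JOIN pairs every row of `venues` with every row of `bookings`: 3 × 3 = 9 rows.
After projecting and ordering:
r.event | r.attendees | l.capacity
Expo | NULL | 80
Expo | NULL | 80
Expo | NULL | 100
Gala | 53 | 80
Gala | 53 | 80
Gala | 53 | 100
Summit | 20 | 80
Summit | 20 | 80
Summit | 20 | 100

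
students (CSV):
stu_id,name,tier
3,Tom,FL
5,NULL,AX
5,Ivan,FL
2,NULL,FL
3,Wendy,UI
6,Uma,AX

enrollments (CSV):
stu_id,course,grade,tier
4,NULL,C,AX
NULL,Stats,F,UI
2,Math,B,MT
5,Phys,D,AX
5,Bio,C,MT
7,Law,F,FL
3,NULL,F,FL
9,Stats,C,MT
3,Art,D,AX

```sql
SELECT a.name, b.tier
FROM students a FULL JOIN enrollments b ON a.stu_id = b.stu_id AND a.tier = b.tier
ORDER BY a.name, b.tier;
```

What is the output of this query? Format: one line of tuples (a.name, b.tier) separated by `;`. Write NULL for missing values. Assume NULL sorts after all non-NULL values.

(Ivan, NULL); (Tom, FL); (Uma, NULL); (Wendy, NULL); (NULL, AX); (NULL, AX); (NULL, AX); (NULL, FL); (NULL, MT); (NULL, MT); (NULL, MT); (NULL, UI); (NULL, NULL)

FULL OUTER JOIN keeps every row from both sides; unmatched rows get NULL for the other side's columns.
Matching on a.stu_id = b.stu_id AND a.tier = b.tier. A NULL in a compared column never satisfies the condition.
Matched pairs: 2; unmatched a rows kept: 4; unmatched b rows kept: 7.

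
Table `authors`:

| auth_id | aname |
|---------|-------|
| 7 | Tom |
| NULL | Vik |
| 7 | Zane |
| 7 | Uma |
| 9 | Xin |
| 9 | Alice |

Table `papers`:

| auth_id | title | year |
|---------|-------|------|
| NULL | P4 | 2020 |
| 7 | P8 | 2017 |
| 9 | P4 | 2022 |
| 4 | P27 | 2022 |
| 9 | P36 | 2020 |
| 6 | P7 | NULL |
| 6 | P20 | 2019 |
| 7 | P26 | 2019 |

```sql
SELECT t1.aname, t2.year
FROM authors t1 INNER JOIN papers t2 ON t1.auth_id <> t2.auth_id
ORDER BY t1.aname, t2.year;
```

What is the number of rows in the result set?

25

INNER JOIN keeps only pairs where the ON condition holds.
Matching on t1.auth_id <> t2.auth_id. A NULL in a compared column never satisfies the condition.
Matched pairs: 25.
Total: 25 rows.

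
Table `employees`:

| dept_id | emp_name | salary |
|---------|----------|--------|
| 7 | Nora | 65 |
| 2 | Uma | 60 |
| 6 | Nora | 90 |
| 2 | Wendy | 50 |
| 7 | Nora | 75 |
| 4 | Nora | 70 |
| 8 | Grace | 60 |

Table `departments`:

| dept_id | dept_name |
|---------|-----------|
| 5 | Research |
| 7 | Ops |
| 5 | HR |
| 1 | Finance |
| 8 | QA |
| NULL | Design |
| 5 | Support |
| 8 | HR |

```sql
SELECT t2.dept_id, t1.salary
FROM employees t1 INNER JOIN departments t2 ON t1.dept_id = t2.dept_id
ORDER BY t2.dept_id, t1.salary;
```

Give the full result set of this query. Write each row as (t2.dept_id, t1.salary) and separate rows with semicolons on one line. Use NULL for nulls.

(7, 65); (7, 75); (8, 60); (8, 60)

INNER JOIN keeps only pairs where the ON condition holds.
Matching on t1.dept_id = t2.dept_id. A NULL in a compared column never satisfies the condition.
Matched pairs: 4.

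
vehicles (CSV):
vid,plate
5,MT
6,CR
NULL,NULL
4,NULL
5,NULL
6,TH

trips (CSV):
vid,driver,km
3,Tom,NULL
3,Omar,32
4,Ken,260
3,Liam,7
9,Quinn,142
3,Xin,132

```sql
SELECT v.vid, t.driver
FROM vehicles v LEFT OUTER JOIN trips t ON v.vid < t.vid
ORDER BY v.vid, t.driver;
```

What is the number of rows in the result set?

6

LEFT JOIN keeps every row from `vehicles`; unmatched rows get NULL for `trips`'s columns.
Matching on v.vid < t.vid. A NULL in a compared column never satisfies the condition.
Matched pairs: 5; unmatched v rows kept: 1.
Total: 5 matched + 1 padded = 6 rows.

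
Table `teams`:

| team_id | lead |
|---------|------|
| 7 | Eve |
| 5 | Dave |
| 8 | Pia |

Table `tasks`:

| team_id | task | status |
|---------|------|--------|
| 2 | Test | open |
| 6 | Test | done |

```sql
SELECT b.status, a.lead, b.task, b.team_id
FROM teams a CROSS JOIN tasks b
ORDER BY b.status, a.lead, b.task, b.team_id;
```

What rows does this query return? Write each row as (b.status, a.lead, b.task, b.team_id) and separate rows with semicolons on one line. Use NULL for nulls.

(done, Dave, Test, 6); (done, Eve, Test, 6); (done, Pia, Test, 6); (open, Dave, Test, 2); (open, Eve, Test, 2); (open, Pia, Test, 2)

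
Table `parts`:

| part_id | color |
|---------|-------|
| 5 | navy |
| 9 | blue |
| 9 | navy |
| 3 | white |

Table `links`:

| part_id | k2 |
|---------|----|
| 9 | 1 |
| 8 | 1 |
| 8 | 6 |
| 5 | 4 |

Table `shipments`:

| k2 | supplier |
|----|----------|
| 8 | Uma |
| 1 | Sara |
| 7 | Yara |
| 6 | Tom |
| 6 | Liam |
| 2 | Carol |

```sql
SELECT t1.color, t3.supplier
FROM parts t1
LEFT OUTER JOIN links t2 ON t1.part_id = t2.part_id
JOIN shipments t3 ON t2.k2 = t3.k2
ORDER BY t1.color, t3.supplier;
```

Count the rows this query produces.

Evaluate left to right. First `parts t1 LEFT JOIN links t2` on part_id: 4 row(s).
Then INNER JOIN `shipments t3` on k2: keep only rows whose t2.k2 appears in t3.
Result: 2 row(s).

2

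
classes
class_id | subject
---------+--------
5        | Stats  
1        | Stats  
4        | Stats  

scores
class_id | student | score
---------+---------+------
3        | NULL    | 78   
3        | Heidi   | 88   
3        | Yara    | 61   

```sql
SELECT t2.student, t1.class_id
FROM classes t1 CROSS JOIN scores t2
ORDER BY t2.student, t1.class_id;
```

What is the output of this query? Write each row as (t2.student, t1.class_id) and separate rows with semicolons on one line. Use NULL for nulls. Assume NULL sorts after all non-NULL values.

CROSS JOIN pairs every row of `classes` with every row of `scores`: 3 × 3 = 9 rows.
After projecting and ordering:
t2.student | t1.class_id
Heidi | 1
Heidi | 4
Heidi | 5
Yara | 1
Yara | 4
Yara | 5
NULL | 1
NULL | 4
NULL | 5

(Heidi, 1); (Heidi, 4); (Heidi, 5); (Yara, 1); (Yara, 4); (Yara, 5); (NULL, 1); (NULL, 4); (NULL, 5)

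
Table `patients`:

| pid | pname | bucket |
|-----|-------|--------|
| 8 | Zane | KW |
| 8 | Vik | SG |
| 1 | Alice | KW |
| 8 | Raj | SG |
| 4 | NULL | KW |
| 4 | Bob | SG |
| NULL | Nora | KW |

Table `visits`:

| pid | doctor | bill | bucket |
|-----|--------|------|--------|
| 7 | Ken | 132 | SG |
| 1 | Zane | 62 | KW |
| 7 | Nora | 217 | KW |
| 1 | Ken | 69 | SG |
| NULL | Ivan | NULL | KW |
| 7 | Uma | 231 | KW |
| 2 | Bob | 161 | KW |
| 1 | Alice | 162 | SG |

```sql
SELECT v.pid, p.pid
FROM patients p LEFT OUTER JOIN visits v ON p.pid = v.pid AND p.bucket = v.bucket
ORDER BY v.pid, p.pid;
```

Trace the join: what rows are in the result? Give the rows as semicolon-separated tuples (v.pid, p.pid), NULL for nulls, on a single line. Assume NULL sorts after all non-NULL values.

(1, 1); (NULL, 4); (NULL, 4); (NULL, 8); (NULL, 8); (NULL, 8); (NULL, NULL)

LEFT JOIN keeps every row from `patients`; unmatched rows get NULL for `visits`'s columns.
Matching on p.pid = v.pid AND p.bucket = v.bucket. A NULL in a compared column never satisfies the condition.
- pid=8, bucket=KW: no v row matches, row kept with v columns NULL.
- pid=8, bucket=SG: no v row matches, row kept with v columns NULL.
- pid=1, bucket=KW: 1 matching v row(s), so 1 row(s) emitted.
- pid=8, bucket=SG: no v row matches, row kept with v columns NULL.
- pid=4, bucket=KW: no v row matches, row kept with v columns NULL.
- pid=4, bucket=SG: no v row matches, row kept with v columns NULL.
- pid=NULL, bucket=KW: no v row matches, row kept with v columns NULL.
After projecting and ordering:
v.pid | p.pid
1 | 1
NULL | 4
NULL | 4
NULL | 8
NULL | 8
NULL | 8
NULL | NULL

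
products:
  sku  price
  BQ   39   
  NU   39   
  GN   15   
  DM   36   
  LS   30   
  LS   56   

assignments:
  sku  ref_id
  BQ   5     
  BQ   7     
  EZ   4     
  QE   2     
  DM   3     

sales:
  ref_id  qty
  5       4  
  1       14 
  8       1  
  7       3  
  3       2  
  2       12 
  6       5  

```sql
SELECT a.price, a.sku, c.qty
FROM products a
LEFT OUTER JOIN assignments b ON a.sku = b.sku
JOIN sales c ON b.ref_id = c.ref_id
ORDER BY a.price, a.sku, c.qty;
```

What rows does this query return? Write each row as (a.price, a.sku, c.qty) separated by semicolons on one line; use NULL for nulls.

(36, DM, 2); (39, BQ, 3); (39, BQ, 4)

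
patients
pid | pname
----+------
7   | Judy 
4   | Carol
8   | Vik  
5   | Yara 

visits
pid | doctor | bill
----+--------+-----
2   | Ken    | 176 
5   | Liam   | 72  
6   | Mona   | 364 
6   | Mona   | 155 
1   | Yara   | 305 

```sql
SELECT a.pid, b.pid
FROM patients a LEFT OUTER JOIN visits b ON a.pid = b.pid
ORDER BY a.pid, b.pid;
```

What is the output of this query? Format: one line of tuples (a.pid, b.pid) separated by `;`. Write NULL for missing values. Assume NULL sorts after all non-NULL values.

LEFT JOIN keeps every row from `patients`; unmatched rows get NULL for `visits`'s columns.
Matching on a.pid = b.pid.
- a (pid=7) has no partner → padded with NULL.
- a (pid=4) has no partner → padded with NULL.
- a (pid=8) has no partner → padded with NULL.
- a (pid=5) pairs with 1 row(s) of b.
After projecting and ordering:
a.pid | b.pid
4 | NULL
5 | 5
7 | NULL
8 | NULL

(4, NULL); (5, 5); (7, NULL); (8, NULL)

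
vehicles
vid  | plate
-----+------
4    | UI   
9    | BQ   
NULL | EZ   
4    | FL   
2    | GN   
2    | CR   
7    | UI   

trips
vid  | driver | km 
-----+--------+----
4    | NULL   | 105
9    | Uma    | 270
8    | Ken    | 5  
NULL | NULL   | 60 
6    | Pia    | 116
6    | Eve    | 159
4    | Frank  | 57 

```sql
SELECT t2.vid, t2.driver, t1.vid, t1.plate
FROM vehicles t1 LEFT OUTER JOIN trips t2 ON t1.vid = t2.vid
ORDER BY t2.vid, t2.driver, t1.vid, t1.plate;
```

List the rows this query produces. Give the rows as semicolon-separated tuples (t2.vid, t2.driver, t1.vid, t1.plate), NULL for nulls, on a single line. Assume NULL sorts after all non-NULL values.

LEFT JOIN keeps every row from `vehicles`; unmatched rows get NULL for `trips`'s columns.
Matching on t1.vid = t2.vid. A NULL in a compared column never satisfies the condition.
- t1 row (vid=4): matches 2 t2 row(s) → 2 output row(s).
- t1 row (vid=9): matches 1 t2 row(s) → 1 output row(s).
- t1 row (vid=NULL): no match → kept, t2 columns NULL.
- t1 row (vid=4): matches 2 t2 row(s) → 2 output row(s).
- t1 row (vid=2): no match → kept, t2 columns NULL.
- t1 row (vid=2): no match → kept, t2 columns NULL.
- t1 row (vid=7): no match → kept, t2 columns NULL.
After projecting and ordering:
t2.vid | t2.driver | t1.vid | t1.plate
4 | Frank | 4 | FL
4 | Frank | 4 | UI
4 | NULL | 4 | FL
4 | NULL | 4 | UI
9 | Uma | 9 | BQ
NULL | NULL | 2 | CR
NULL | NULL | 2 | GN
NULL | NULL | 7 | UI
NULL | NULL | NULL | EZ

(4, Frank, 4, FL); (4, Frank, 4, UI); (4, NULL, 4, FL); (4, NULL, 4, UI); (9, Uma, 9, BQ); (NULL, NULL, 2, CR); (NULL, NULL, 2, GN); (NULL, NULL, 7, UI); (NULL, NULL, NULL, EZ)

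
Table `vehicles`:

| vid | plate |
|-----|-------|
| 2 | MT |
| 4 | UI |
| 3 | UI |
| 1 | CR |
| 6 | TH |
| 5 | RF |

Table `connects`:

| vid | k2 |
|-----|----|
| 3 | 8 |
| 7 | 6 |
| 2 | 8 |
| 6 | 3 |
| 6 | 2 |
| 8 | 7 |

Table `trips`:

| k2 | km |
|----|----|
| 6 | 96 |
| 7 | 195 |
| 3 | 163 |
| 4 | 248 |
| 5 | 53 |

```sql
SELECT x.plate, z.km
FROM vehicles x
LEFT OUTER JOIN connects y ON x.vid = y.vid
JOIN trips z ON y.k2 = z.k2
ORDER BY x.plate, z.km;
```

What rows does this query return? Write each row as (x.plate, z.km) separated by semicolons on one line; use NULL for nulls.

Evaluate left to right. First `vehicles x LEFT JOIN connects y` on vid: 7 row(s).
Then INNER JOIN `trips z` on k2: keep only rows whose y.k2 appears in z.

(TH, 163)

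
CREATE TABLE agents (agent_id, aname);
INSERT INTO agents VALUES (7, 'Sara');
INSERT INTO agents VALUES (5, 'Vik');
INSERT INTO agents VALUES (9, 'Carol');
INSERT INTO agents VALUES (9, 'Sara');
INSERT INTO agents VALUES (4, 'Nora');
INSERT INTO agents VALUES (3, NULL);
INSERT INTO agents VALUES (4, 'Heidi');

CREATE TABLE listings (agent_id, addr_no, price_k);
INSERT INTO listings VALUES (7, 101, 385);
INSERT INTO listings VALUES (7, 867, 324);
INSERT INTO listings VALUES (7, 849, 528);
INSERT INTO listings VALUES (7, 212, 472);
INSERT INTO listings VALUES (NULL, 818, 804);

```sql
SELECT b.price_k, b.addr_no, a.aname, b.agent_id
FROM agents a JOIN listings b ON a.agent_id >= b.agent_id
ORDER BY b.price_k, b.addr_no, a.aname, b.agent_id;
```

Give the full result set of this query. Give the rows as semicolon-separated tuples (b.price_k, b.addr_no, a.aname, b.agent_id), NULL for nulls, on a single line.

(324, 867, Carol, 7); (324, 867, Sara, 7); (324, 867, Sara, 7); (385, 101, Carol, 7); (385, 101, Sara, 7); (385, 101, Sara, 7); (472, 212, Carol, 7); (472, 212, Sara, 7); (472, 212, Sara, 7); (528, 849, Carol, 7); (528, 849, Sara, 7); (528, 849, Sara, 7)

INNER JOIN keeps only pairs where the ON condition holds.
Matching on a.agent_id >= b.agent_id. A NULL in a compared column never satisfies the condition.
Matched pairs: 12.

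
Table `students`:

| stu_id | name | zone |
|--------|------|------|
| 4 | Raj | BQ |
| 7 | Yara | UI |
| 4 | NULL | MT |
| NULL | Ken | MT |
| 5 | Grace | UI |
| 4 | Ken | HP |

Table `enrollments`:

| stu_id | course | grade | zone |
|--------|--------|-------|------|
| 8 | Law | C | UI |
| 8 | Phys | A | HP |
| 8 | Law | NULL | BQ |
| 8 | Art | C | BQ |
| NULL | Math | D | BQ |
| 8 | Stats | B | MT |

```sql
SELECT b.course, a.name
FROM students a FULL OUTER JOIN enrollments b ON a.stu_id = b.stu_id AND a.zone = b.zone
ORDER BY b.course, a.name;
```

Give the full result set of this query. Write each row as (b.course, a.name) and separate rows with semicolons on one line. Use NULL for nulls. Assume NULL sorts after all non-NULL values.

(Art, NULL); (Law, NULL); (Law, NULL); (Math, NULL); (Phys, NULL); (Stats, NULL); (NULL, Grace); (NULL, Ken); (NULL, Ken); (NULL, Raj); (NULL, Yara); (NULL, NULL)

FULL OUTER JOIN keeps every row from both sides; unmatched rows get NULL for the other side's columns.
Matching on a.stu_id = b.stu_id AND a.zone = b.zone. A NULL in a compared column never satisfies the condition.
Matched pairs: 0; unmatched a rows kept: 6; unmatched b rows kept: 6.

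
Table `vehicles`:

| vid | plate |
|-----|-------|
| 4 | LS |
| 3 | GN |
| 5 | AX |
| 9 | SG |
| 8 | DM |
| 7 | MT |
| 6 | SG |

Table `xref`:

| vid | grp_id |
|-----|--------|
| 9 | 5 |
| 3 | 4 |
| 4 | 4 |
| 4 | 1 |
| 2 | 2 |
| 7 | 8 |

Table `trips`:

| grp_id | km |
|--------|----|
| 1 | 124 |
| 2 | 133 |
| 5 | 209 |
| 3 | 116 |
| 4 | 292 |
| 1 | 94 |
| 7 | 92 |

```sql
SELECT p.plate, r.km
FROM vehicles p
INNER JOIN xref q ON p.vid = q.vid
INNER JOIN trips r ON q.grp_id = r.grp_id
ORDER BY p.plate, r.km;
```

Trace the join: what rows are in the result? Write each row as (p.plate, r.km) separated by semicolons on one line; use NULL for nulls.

(GN, 292); (LS, 94); (LS, 124); (LS, 292); (SG, 209)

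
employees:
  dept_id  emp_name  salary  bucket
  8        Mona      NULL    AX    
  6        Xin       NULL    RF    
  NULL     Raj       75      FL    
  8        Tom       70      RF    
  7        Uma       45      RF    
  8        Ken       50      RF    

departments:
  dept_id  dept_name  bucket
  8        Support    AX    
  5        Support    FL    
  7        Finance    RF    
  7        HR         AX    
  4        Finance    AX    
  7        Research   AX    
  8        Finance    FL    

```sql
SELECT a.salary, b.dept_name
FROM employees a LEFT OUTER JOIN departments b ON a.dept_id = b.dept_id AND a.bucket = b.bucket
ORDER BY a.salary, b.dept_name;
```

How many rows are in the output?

LEFT JOIN keeps every row from `employees`; unmatched rows get NULL for `departments`'s columns.
Matching on a.dept_id = b.dept_id AND a.bucket = b.bucket. A NULL in a compared column never satisfies the condition.
- dept_id=8, bucket=AX: 1 matching b row(s), so 1 row(s) emitted.
- dept_id=6, bucket=RF: no b row matches, row kept with b columns NULL.
- dept_id=NULL, bucket=FL: no b row matches, row kept with b columns NULL.
- dept_id=8, bucket=RF: no b row matches, row kept with b columns NULL.
- dept_id=7, bucket=RF: 1 matching b row(s), so 1 row(s) emitted.
- dept_id=8, bucket=RF: no b row matches, row kept with b columns NULL.
Total: 2 matched + 4 padded = 6 rows.

6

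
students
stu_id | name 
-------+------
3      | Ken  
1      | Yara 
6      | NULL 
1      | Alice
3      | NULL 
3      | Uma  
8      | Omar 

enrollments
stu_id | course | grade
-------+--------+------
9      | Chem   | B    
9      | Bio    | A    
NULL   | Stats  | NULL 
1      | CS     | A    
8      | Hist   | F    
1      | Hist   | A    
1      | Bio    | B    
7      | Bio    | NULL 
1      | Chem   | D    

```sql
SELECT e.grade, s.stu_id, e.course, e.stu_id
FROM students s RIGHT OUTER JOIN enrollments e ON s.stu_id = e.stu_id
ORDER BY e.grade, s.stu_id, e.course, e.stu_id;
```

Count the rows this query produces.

RIGHT JOIN keeps every row from `enrollments`; unmatched rows get NULL for `students`'s columns.
Matching on s.stu_id = e.stu_id. A NULL in a compared column never satisfies the condition.
Matched pairs: 9; unmatched e rows kept: 4.
Total: 9 matched + 4 padded = 13 rows.

13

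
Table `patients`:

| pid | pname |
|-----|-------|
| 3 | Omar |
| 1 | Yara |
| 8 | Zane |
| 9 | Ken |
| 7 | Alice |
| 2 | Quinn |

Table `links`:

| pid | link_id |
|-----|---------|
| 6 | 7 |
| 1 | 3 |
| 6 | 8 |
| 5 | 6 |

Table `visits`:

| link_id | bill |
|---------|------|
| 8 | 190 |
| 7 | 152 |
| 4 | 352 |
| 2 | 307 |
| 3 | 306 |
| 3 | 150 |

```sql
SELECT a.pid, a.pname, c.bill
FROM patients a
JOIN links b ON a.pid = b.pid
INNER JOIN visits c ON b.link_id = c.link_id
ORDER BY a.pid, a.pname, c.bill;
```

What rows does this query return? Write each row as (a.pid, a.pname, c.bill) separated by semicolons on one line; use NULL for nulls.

(1, Yara, 150); (1, Yara, 306)

Evaluate left to right. First `patients a INNER JOIN links b` on pid: 1 row(s).
Then INNER JOIN `visits c` on link_id: keep only rows whose b.link_id appears in c.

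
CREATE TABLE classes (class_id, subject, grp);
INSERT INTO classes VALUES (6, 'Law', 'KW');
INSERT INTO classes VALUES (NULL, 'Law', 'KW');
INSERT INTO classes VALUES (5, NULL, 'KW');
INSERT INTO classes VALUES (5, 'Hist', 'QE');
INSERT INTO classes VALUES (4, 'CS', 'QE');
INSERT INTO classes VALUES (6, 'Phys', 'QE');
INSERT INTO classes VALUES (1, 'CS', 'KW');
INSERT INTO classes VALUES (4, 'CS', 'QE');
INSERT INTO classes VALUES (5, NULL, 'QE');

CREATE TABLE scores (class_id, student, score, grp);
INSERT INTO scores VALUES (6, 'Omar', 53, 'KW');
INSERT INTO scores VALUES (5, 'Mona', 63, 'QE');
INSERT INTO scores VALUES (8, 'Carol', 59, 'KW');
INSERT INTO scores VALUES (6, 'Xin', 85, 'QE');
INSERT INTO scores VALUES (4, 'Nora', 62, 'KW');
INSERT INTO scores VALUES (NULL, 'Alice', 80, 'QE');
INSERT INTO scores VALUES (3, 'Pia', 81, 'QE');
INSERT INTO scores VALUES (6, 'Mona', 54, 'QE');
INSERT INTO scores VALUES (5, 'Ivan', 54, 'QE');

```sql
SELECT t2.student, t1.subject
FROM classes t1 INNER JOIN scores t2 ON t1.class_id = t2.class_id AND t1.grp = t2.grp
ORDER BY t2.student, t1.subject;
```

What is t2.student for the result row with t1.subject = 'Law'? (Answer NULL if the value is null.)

Omar

INNER JOIN keeps only pairs where the ON condition holds.
Matching on t1.class_id = t2.class_id AND t1.grp = t2.grp. A NULL in a compared column never satisfies the condition.
Matched pairs: 7.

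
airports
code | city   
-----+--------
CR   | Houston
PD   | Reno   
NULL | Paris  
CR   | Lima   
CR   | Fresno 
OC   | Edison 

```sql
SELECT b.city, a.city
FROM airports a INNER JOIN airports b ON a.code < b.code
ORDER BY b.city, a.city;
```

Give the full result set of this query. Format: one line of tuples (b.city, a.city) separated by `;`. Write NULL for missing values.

INNER JOIN keeps only pairs where the ON condition holds.
Matching on a.code < b.code. A NULL in a compared column never satisfies the condition.
- a row (code=CR): matches 2 b row(s) → 2 output row(s).
- a row (code=PD): no match → dropped.
- a row (code=NULL): no match → dropped.
- a row (code=CR): matches 2 b row(s) → 2 output row(s).
- a row (code=CR): matches 2 b row(s) → 2 output row(s).
- a row (code=OC): matches 1 b row(s) → 1 output row(s).
After projecting and ordering:
b.city | a.city
Edison | Fresno
Edison | Houston
Edison | Lima
Reno | Edison
Reno | Fresno
Reno | Houston
Reno | Lima

(Edison, Fresno); (Edison, Houston); (Edison, Lima); (Reno, Edison); (Reno, Fresno); (Reno, Houston); (Reno, Lima)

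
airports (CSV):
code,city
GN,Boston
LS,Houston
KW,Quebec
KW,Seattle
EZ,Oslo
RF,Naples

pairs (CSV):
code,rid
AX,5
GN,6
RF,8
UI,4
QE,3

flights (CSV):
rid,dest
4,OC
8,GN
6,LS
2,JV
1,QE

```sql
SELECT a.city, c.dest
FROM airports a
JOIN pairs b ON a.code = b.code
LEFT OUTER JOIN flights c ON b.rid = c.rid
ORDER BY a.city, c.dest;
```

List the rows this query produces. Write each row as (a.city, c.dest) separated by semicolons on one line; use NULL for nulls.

(Boston, LS); (Naples, GN)

Joins associate left-to-right: airports INNER JOIN pairs on code gives 2 intermediate row(s).
Then LEFT JOIN `flights c` on rid: each of those 2 rows is kept; rows whose b.rid has no match in c get NULL for c's columns.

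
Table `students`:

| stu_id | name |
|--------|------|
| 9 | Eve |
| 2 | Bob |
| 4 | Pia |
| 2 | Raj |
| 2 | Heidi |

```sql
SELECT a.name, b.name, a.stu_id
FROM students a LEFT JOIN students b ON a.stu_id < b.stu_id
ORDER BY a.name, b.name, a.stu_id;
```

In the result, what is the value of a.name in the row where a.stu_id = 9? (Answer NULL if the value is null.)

LEFT JOIN keeps every row from `students a`; unmatched rows get NULL for `students b`'s columns.
Matching on a.stu_id < b.stu_id.
- a[0] stu_id=9 → no match; kept with NULLs on the b side.
- a[1] stu_id=2 → 2 match(es) in b → 2 row(s).
- a[2] stu_id=4 → 1 match(es) in b → 1 row(s).
- a[3] stu_id=2 → 2 match(es) in b → 2 row(s).
- a[4] stu_id=2 → 2 match(es) in b → 2 row(s).

Eve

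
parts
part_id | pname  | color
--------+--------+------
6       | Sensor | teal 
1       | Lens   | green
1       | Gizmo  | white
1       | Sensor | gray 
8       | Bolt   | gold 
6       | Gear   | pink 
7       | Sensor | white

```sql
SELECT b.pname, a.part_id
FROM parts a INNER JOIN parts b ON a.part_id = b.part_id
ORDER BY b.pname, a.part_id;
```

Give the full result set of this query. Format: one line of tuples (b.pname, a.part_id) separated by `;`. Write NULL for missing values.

(Bolt, 8); (Gear, 6); (Gear, 6); (Gizmo, 1); (Gizmo, 1); (Gizmo, 1); (Lens, 1); (Lens, 1); (Lens, 1); (Sensor, 1); (Sensor, 1); (Sensor, 1); (Sensor, 6); (Sensor, 6); (Sensor, 7)

INNER JOIN keeps only pairs where the ON condition holds.
Matching on a.part_id = b.part_id.
Matched pairs: 15.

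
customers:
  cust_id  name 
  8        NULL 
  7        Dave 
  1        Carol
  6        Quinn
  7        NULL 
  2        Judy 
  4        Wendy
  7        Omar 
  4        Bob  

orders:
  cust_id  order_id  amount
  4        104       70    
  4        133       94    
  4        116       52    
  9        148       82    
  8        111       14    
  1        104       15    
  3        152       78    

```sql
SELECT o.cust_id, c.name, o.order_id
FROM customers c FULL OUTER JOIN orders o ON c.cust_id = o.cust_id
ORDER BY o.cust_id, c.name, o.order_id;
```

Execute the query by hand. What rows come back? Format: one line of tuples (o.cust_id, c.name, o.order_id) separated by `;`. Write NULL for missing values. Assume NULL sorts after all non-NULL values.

FULL OUTER JOIN keeps every row from both sides; unmatched rows get NULL for the other side's columns.
Matching on c.cust_id = o.cust_id.
- c[0] cust_id=8 → 1 match(es) in o → 1 row(s).
- c[1] cust_id=7 → no match; kept with NULLs on the o side.
- c[2] cust_id=1 → 1 match(es) in o → 1 row(s).
- c[3] cust_id=6 → no match; kept with NULLs on the o side.
- c[4] cust_id=7 → no match; kept with NULLs on the o side.
- c[5] cust_id=2 → no match; kept with NULLs on the o side.
- c[6] cust_id=4 → 3 match(es) in o → 3 row(s).
- c[7] cust_id=7 → no match; kept with NULLs on the o side.
- c[8] cust_id=4 → 3 match(es) in o → 3 row(s).
- 2 o row(s) had no c match → kept, c columns NULL.

(1, Carol, 104); (3, NULL, 152); (4, Bob, 104); (4, Bob, 116); (4, Bob, 133); (4, Wendy, 104); (4, Wendy, 116); (4, Wendy, 133); (8, NULL, 111); (9, NULL, 148); (NULL, Dave, NULL); (NULL, Judy, NULL); (NULL, Omar, NULL); (NULL, Quinn, NULL); (NULL, NULL, NULL)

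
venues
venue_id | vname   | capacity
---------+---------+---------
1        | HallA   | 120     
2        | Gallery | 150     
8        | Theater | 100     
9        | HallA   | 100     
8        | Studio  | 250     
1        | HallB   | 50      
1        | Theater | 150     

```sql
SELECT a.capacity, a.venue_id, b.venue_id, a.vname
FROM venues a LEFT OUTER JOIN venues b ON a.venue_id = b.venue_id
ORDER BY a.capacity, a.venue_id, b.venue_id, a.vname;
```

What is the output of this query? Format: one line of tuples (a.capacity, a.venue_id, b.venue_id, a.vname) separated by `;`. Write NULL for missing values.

(50, 1, 1, HallB); (50, 1, 1, HallB); (50, 1, 1, HallB); (100, 8, 8, Theater); (100, 8, 8, Theater); (100, 9, 9, HallA); (120, 1, 1, HallA); (120, 1, 1, HallA); (120, 1, 1, HallA); (150, 1, 1, Theater); (150, 1, 1, Theater); (150, 1, 1, Theater); (150, 2, 2, Gallery); (250, 8, 8, Studio); (250, 8, 8, Studio)

LEFT JOIN keeps every row from `venues a`; unmatched rows get NULL for `venues b`'s columns.
Matching on a.venue_id = b.venue_id.
- a row (venue_id=1): matches 3 b row(s) → 3 output row(s).
- a row (venue_id=2): matches 1 b row(s) → 1 output row(s).
- a row (venue_id=8): matches 2 b row(s) → 2 output row(s).
- a row (venue_id=9): matches 1 b row(s) → 1 output row(s).
- a row (venue_id=8): matches 2 b row(s) → 2 output row(s).
- a row (venue_id=1): matches 3 b row(s) → 3 output row(s).
- a row (venue_id=1): matches 3 b row(s) → 3 output row(s).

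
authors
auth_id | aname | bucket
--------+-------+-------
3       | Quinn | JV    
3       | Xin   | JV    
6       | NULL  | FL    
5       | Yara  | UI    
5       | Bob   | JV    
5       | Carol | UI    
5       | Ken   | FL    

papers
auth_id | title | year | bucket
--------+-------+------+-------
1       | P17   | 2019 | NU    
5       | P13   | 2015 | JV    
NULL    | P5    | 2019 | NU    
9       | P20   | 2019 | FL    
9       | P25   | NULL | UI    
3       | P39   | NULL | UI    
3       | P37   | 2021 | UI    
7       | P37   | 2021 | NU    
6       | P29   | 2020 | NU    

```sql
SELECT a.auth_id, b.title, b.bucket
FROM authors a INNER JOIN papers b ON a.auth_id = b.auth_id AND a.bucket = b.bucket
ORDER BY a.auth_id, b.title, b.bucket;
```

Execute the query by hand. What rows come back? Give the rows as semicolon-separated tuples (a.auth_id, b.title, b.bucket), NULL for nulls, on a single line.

(5, P13, JV)

INNER JOIN keeps only pairs where the ON condition holds.
Matching on a.auth_id = b.auth_id AND a.bucket = b.bucket. A NULL in a compared column never satisfies the condition.
- a row (auth_id=3, bucket=JV): no match → dropped.
- a row (auth_id=3, bucket=JV): no match → dropped.
- a row (auth_id=6, bucket=FL): no match → dropped.
- a row (auth_id=5, bucket=UI): no match → dropped.
- a row (auth_id=5, bucket=JV): matches 1 b row(s) → 1 output row(s).
- a row (auth_id=5, bucket=UI): no match → dropped.
- a row (auth_id=5, bucket=FL): no match → dropped.
After projecting and ordering:
a.auth_id | b.title | b.bucket
5 | P13 | JV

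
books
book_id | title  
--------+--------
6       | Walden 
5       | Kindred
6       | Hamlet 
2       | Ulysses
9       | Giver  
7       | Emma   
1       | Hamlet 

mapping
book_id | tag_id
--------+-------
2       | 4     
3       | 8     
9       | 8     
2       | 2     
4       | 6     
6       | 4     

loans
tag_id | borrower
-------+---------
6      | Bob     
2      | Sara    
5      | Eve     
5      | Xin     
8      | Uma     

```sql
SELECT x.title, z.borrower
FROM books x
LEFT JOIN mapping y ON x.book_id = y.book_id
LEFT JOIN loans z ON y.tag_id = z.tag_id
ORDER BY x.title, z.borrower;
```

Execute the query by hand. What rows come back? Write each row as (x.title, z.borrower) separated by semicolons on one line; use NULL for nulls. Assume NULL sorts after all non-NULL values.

Joins associate left-to-right: books LEFT JOIN mapping on book_id gives 8 intermediate row(s).
Then LEFT JOIN `loans z` on tag_id: each of those 8 rows is kept; rows whose y.tag_id has no match in z get NULL for z's columns.

(Emma, NULL); (Giver, Uma); (Hamlet, NULL); (Hamlet, NULL); (Kindred, NULL); (Ulysses, Sara); (Ulysses, NULL); (Walden, NULL)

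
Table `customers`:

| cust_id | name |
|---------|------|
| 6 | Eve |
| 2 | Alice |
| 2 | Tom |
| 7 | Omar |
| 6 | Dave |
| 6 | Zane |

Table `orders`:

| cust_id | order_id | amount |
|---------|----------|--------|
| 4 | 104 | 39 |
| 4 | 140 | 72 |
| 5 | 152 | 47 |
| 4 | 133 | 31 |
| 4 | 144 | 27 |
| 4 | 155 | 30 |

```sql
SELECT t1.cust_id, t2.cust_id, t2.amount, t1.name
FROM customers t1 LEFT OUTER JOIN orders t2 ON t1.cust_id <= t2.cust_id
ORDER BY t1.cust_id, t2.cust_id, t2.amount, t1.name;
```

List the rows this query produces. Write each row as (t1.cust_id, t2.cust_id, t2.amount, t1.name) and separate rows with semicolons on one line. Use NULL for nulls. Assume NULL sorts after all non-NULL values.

LEFT JOIN keeps every row from `customers`; unmatched rows get NULL for `orders`'s columns.
Matching on t1.cust_id <= t2.cust_id.
- cust_id=6: no t2 row matches, row kept with t2 columns NULL.
- cust_id=2: 6 matching t2 row(s), so 6 row(s) emitted.
- cust_id=2: 6 matching t2 row(s), so 6 row(s) emitted.
- cust_id=7: no t2 row matches, row kept with t2 columns NULL.
- cust_id=6: no t2 row matches, row kept with t2 columns NULL.
- cust_id=6: no t2 row matches, row kept with t2 columns NULL.

(2, 4, 27, Alice); (2, 4, 27, Tom); (2, 4, 30, Alice); (2, 4, 30, Tom); (2, 4, 31, Alice); (2, 4, 31, Tom); (2, 4, 39, Alice); (2, 4, 39, Tom); (2, 4, 72, Alice); (2, 4, 72, Tom); (2, 5, 47, Alice); (2, 5, 47, Tom); (6, NULL, NULL, Dave); (6, NULL, NULL, Eve); (6, NULL, NULL, Zane); (7, NULL, NULL, Omar)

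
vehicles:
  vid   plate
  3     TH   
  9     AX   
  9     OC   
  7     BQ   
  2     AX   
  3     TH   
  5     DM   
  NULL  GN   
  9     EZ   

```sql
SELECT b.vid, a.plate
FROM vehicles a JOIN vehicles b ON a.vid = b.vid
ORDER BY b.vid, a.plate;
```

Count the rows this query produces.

16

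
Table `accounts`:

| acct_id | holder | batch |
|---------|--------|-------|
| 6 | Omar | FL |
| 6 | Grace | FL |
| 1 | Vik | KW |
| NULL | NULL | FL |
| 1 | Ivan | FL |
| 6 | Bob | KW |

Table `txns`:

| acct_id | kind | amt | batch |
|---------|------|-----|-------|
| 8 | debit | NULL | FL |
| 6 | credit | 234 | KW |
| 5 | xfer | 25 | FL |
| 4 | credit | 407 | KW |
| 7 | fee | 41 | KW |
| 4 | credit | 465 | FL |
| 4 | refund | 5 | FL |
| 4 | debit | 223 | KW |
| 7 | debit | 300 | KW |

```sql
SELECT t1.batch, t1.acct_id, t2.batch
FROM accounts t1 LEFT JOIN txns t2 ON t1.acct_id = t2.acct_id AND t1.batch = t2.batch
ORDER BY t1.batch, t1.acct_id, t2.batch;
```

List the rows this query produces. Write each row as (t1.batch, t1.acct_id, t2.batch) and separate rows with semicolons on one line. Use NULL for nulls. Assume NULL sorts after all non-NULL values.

(FL, 1, NULL); (FL, 6, NULL); (FL, 6, NULL); (FL, NULL, NULL); (KW, 1, NULL); (KW, 6, KW)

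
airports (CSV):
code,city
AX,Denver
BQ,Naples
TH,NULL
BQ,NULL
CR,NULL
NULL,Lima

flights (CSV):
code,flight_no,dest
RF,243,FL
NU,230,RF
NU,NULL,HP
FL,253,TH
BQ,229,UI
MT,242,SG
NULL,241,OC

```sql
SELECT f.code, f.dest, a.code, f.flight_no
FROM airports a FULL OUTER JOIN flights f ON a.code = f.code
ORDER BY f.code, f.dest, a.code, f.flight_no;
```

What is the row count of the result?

12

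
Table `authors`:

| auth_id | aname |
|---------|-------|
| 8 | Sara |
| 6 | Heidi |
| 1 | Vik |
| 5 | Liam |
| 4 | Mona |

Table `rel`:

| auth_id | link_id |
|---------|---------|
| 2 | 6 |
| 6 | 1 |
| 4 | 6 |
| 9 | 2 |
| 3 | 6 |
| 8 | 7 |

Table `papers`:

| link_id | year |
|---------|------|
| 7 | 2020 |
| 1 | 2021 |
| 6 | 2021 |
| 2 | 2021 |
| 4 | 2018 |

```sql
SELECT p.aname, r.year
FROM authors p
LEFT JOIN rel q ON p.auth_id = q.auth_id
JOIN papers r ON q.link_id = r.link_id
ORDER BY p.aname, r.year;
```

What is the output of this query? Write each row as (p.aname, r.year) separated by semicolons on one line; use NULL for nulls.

(Heidi, 2021); (Mona, 2021); (Sara, 2020)

Joins associate left-to-right: authors LEFT JOIN rel on auth_id gives 5 intermediate row(s).
Then INNER JOIN `papers r` on link_id: keep only rows whose q.link_id appears in r.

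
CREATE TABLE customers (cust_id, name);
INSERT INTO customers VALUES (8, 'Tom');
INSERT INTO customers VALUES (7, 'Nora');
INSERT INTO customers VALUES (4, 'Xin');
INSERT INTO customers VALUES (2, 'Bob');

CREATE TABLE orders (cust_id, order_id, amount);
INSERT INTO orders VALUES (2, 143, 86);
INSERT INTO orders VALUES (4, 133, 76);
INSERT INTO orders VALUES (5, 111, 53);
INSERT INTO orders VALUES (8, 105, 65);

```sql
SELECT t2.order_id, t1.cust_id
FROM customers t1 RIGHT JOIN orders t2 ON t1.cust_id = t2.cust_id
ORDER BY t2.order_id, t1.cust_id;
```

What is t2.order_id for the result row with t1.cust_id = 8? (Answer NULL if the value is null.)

RIGHT JOIN keeps every row from `orders`; unmatched rows get NULL for `customers`'s columns.
Matching on t1.cust_id = t2.cust_id.
- t1 (cust_id=8) pairs with 1 row(s) of t2.
- t1 (cust_id=7) has no partner in t2.
- t1 (cust_id=4) pairs with 1 row(s) of t2.
- t1 (cust_id=2) pairs with 1 row(s) of t2.
- plus 1 unmatched t2 row(s), each kept with NULL t1 columns.

105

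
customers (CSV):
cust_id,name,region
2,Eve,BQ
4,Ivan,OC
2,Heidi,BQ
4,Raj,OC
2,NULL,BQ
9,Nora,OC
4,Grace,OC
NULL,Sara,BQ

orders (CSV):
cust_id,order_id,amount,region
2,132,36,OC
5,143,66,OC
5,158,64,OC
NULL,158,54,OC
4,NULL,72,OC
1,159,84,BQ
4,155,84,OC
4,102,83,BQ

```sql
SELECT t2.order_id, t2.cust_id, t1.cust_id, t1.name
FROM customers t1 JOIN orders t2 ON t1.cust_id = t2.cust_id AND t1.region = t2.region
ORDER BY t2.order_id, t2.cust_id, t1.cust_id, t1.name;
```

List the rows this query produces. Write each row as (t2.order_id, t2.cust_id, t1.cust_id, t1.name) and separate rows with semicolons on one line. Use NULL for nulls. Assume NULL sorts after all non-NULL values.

(155, 4, 4, Grace); (155, 4, 4, Ivan); (155, 4, 4, Raj); (NULL, 4, 4, Grace); (NULL, 4, 4, Ivan); (NULL, 4, 4, Raj)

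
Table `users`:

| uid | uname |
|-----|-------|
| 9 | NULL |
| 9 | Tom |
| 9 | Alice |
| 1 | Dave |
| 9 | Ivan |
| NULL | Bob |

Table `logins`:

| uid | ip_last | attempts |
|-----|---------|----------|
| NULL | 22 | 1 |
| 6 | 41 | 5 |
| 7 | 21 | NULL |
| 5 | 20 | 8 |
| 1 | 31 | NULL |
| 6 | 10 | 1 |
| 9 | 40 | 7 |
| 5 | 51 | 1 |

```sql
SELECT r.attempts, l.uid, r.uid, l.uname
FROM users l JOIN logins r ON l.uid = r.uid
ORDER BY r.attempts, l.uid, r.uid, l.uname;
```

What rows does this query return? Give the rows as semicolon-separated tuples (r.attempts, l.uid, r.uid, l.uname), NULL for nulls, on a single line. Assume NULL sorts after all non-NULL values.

(7, 9, 9, Alice); (7, 9, 9, Ivan); (7, 9, 9, Tom); (7, 9, 9, NULL); (NULL, 1, 1, Dave)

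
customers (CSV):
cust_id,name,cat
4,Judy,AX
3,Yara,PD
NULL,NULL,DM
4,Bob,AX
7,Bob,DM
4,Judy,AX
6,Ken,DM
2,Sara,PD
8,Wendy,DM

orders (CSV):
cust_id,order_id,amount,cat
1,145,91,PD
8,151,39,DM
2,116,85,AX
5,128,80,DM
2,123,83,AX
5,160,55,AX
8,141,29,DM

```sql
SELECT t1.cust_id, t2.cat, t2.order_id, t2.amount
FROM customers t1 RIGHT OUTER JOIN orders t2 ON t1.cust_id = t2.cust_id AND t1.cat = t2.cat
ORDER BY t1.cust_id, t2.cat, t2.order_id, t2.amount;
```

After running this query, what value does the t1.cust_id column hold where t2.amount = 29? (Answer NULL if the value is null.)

RIGHT JOIN keeps every row from `orders`; unmatched rows get NULL for `customers`'s columns.
Matching on t1.cust_id = t2.cust_id AND t1.cat = t2.cat. A NULL in a compared column never satisfies the condition.
Matched pairs: 2; unmatched t2 rows kept: 5.

8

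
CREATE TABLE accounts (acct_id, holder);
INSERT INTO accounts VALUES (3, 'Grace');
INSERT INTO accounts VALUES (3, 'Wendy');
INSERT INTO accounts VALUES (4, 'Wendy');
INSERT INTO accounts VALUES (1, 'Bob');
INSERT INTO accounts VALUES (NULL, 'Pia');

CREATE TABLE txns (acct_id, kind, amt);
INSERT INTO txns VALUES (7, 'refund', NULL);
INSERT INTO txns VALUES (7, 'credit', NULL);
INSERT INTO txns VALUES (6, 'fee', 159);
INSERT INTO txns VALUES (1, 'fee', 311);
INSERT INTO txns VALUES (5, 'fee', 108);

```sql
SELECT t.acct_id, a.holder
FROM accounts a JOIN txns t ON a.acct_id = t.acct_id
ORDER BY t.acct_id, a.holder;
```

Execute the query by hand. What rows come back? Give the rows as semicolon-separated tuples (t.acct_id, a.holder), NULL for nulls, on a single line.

INNER JOIN keeps only pairs where the ON condition holds.
Matching on a.acct_id = t.acct_id. A NULL in a compared column never satisfies the condition.
- a (acct_id=3) has no partner → excluded.
- a (acct_id=3) has no partner → excluded.
- a (acct_id=4) has no partner → excluded.
- a (acct_id=1) pairs with 1 row(s) of t.
- a (acct_id=NULL) has no partner → excluded.
After projecting and ordering:
t.acct_id | a.holder
1 | Bob

(1, Bob)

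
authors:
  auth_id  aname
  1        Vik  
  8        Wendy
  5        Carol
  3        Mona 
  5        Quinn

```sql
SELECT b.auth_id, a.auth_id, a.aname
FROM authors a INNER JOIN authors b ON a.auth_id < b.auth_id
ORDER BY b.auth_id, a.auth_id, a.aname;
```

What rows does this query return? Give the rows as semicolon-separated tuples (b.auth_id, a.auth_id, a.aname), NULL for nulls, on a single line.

(3, 1, Vik); (5, 1, Vik); (5, 1, Vik); (5, 3, Mona); (5, 3, Mona); (8, 1, Vik); (8, 3, Mona); (8, 5, Carol); (8, 5, Quinn)

INNER JOIN keeps only pairs where the ON condition holds.
Matching on a.auth_id < b.auth_id.
Matched pairs: 9.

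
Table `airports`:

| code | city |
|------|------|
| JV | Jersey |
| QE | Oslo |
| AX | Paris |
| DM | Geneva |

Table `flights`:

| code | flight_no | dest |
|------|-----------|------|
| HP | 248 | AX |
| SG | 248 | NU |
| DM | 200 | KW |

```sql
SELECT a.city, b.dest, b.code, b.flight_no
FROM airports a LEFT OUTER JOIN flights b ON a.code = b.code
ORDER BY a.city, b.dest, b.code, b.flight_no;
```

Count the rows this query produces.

4

LEFT JOIN keeps every row from `airports`; unmatched rows get NULL for `flights`'s columns.
Matching on a.code = b.code.
Matched pairs: 1; unmatched a rows kept: 3.
Total: 1 matched + 3 padded = 4 rows.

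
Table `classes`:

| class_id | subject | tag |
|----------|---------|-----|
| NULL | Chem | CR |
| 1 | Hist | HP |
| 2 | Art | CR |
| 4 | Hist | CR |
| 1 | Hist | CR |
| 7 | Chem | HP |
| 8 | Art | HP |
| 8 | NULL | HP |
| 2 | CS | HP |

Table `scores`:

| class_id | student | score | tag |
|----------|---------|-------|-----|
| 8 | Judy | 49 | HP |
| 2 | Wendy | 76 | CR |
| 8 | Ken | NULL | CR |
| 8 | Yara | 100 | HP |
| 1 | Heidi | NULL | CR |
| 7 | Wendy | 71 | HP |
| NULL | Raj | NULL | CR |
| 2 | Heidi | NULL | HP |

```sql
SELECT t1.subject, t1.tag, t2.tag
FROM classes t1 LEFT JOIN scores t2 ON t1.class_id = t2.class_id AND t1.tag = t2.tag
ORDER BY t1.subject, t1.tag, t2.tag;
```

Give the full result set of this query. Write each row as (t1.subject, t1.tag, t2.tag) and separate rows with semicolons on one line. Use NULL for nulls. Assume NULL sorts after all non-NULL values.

LEFT JOIN keeps every row from `classes`; unmatched rows get NULL for `scores`'s columns.
Matching on t1.class_id = t2.class_id AND t1.tag = t2.tag. A NULL in a compared column never satisfies the condition.
- t1 (class_id=NULL, tag=CR) has no partner → padded with NULL.
- t1 (class_id=1, tag=HP) has no partner → padded with NULL.
- t1 (class_id=2, tag=CR) pairs with 1 row(s) of t2.
- t1 (class_id=4, tag=CR) has no partner → padded with NULL.
- t1 (class_id=1, tag=CR) pairs with 1 row(s) of t2.
- t1 (class_id=7, tag=HP) pairs with 1 row(s) of t2.
- t1 (class_id=8, tag=HP) pairs with 2 row(s) of t2.
- t1 (class_id=8, tag=HP) pairs with 2 row(s) of t2.
- t1 (class_id=2, tag=HP) pairs with 1 row(s) of t2.

(Art, CR, CR); (Art, HP, HP); (Art, HP, HP); (CS, HP, HP); (Chem, CR, NULL); (Chem, HP, HP); (Hist, CR, CR); (Hist, CR, NULL); (Hist, HP, NULL); (NULL, HP, HP); (NULL, HP, HP)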